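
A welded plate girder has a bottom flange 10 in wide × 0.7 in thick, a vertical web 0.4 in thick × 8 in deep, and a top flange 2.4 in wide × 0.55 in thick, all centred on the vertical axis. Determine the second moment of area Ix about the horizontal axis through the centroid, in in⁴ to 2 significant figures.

Break the section into simple shapes (no overlaps), measuring from the bottom-left corner of the bounding box.
Bottom plate: 10 × 0.7, A = 7 in², y = 0.35 in, Ī = 0.2858 in⁴.
Web plate: 0.4 × 8, A = 3.2 in², y = 4.7 in, Ī = 17.07 in⁴.
Top plate: 2.4 × 0.55, A = 1.32 in², y = 8.975 in, Ī = 0.03328 in⁴.
Centroid: ȳ = ΣA·y / ΣA = 2.547 in.
Transfer each piece to the horizontal axis through the centroid using Ī + A·d² with d = y − 2.547:
  bottom plate: d = -2.197 in → contributes +34.06 in⁴
  web plate: d = 2.153 in → contributes +31.91 in⁴
  top plate: d = 6.428 in → contributes +54.58 in⁴
Total I = 120.5 in⁴.

Ix ≈ 120 in⁴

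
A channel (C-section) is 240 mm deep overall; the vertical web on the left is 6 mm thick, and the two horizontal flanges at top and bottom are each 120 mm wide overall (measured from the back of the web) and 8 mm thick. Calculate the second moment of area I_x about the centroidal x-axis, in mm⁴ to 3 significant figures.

I_x ≈ 3.15 × 10⁷ mm⁴

Decompose the section into non-overlapping parts with the origin at the bottom-left of its bounding rectangle.
Web: 6 × 240, A = 1 440 mm², y = 120 mm, Ī = 6 912 000 mm⁴.
Top flange (beyond web): 114 × 8, A = 912 mm², y = 236 mm, Ī = 4 864 mm⁴.
Bottom flange (beyond web): 114 × 8, A = 912 mm², y = 4 mm, Ī = 4 864 mm⁴.
By symmetry the centroid is at mid-height, ȳ = 120 mm.
Transfer each piece to the centroidal x-axis using Ī + A·d² with d = y − 120:
  web: d = 0 mm → contributes +6 912 000 mm⁴
  top flange (beyond web): d = 116 mm → contributes +12 276 736 mm⁴
  bottom flange (beyond web): d = -116 mm → contributes +12 276 736 mm⁴
Total I = 31 465 472 mm⁴.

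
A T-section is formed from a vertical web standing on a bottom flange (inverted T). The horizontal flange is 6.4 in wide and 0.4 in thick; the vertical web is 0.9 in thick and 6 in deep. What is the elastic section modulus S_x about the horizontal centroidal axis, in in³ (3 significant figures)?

S_x ≈ 8.44 in³

Split into non-overlapping primitives; take the origin at the lower-left of the bounding box.
Flange: 6.4 × 0.4, A = 2.56 in², y = 0.2 in, Ī = 0.034133 in⁴.
Web: 0.9 × 6, A = 5.4 in², y = 3.4 in, Ī = 16.2 in⁴.
Centroid: ȳ = ΣA·y / ΣA = 2.3709 in.
Transfer each piece to the horizontal centroidal axis using Ī + A·d² with d = y − 2.3709:
  flange: d = -2.1709 in → contributes +12.098 in⁴
  web: d = 1.0291 in → contributes +21.919 in⁴
Total I = 34.018 in⁴.
Extreme fibre distance c = 4.0291 in; S = I/c = 8.4429 in³.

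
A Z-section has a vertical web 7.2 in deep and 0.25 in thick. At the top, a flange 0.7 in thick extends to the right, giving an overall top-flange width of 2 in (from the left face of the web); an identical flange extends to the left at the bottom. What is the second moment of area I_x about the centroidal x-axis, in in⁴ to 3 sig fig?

I_x ≈ 33.8 in⁴

Decompose the section into non-overlapping parts with the origin at the bottom-left of its bounding rectangle.
Web: 0.25 × 7.2, A = 1.8 in², y = 3.6 in, Ī = 7.776 in⁴.
Top flange (beyond web): 1.75 × 0.7, A = 1.225 in², y = 6.85 in, Ī = 0.050021 in⁴.
Bottom flange (beyond web): 1.75 × 0.7, A = 1.225 in², y = 0.35 in, Ī = 0.050021 in⁴.
Centroid: ȳ = ΣA·y / ΣA = 3.6 in.
Transfer each piece to the centroidal x-axis using Ī + A·d² with d = y − 3.6:
  web: d = 0 in → contributes +7.776 in⁴
  top flange (beyond web): d = 3.25 in → contributes +12.989 in⁴
  bottom flange (beyond web): d = -3.25 in → contributes +12.989 in⁴
Total I = 33.754 in⁴.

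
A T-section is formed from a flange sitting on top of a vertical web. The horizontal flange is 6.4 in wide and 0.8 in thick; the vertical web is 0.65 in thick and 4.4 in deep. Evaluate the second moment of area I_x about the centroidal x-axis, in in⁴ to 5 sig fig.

I_x ≈ 17.292 in⁴

Treat the section as a set of non-overlapping primitives; coordinates are from the bounding-box lower-left.
Flange: 6.4 × 0.8, A = 5.12 in², y = 4.8 in, Ī = 0.2730667 in⁴.
Web: 0.65 × 4.4, A = 2.86 in², y = 2.2 in, Ī = 4.614133 in⁴.
Centroid: ȳ = ΣA·y / ΣA = 3.86817 in.
Transfer each piece to the centroidal x-axis using Ī + A·d² with d = y − 3.86817:
  flange: d = 0.9318296 in → contributes +4.718795 in⁴
  web: d = -1.66817 in → contributes +12.57292 in⁴
Total I = 17.29172 in⁴.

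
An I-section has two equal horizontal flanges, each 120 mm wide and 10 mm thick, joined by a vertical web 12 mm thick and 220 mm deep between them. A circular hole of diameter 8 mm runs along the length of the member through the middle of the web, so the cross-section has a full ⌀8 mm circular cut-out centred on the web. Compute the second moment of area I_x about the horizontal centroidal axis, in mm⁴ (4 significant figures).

I_x ≈ 4.241 × 10⁷ mm⁴

Decompose the section into non-overlapping parts with the origin at the bottom-left of its bounding rectangle.
Bottom flange: 120 × 10, A = 1 200 mm², y = 5 mm, Ī = 10 000 mm⁴.
Web: 12 × 220, A = 2 640 mm², y = 120 mm, Ī = 10 648 000 mm⁴.
Top flange: 120 × 10, A = 1 200 mm², y = 235 mm, Ī = 10 000 mm⁴.
Hole (subtracted): ⌀8, A = 50.2655 mm², y = 120 mm, Ī = 201.062 mm⁴.
By symmetry the centroid is at mid-height, ȳ = 120 mm.
Transfer each piece to the horizontal centroidal axis using Ī + A·d² with d = y − 120:
  bottom flange: d = -115 mm → contributes +15 880 000 mm⁴
  web: d = 0 mm → contributes +10 648 000 mm⁴
  top flange: d = 115 mm → contributes +15 880 000 mm⁴
  hole: d = 0 mm → contributes −201.062 mm⁴
Total I = 42 407 799 mm⁴.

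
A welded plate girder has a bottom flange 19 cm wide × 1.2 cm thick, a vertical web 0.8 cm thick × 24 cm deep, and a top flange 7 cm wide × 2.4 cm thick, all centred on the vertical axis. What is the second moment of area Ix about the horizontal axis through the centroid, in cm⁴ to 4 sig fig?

Decompose the section into non-overlapping parts with the origin at the bottom-left of its bounding rectangle.
Bottom plate: 19 × 1.2, A = 22.8 cm², y = 0.6 cm, Ī = 2.736 cm⁴.
Web plate: 0.8 × 24, A = 19.2 cm², y = 13.2 cm, Ī = 921.6 cm⁴.
Top plate: 7 × 2.4, A = 16.8 cm², y = 26.4 cm, Ī = 8.064 cm⁴.
Centroid: ȳ = ΣA·y / ΣA = 12.0857 cm.
Transfer each piece to the horizontal axis through the centroid using Ī + A·d² with d = y − 12.0857:
  bottom plate: d = -11.4857 cm → contributes +3010.55 cm⁴
  web plate: d = 1.11429 cm → contributes +945.439 cm⁴
  top plate: d = 14.3143 cm → contributes +3450.36 cm⁴
Total I = 7406.35 cm⁴.

Ix ≈ 7406 cm⁴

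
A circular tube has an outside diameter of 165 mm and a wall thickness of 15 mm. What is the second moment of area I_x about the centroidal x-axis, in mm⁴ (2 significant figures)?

Break the section into simple shapes (no overlaps), measuring from the bottom-left corner of the bounding box.
Outer circle: ⌀165, A = 21 382 mm², y = 82.5 mm, Ī = 36 383 601 mm⁴.
Bore (subtracted): ⌀135, A = 14 314 mm², y = 82.5 mm, Ī = 16 304 406 mm⁴.
By symmetry the centroid is at mid-height, ȳ = 82.5 mm.
All pieces are centred on the centroidal x-axis, so I = ΣĪ (holes subtracted) = 20 079 195 mm⁴.

I_x ≈ 2.0 × 10⁷ mm⁴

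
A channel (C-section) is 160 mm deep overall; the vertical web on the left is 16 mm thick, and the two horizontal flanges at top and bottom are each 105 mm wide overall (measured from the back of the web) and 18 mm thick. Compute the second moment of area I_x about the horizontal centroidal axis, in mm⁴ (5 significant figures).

Break the section into simple shapes (no overlaps), measuring from the bottom-left corner of the bounding box.
Web: 16 × 160, A = 2 560 mm², y = 80 mm, Ī = 5 461 333 mm⁴.
Top flange (beyond web): 89 × 18, A = 1 602 mm², y = 151 mm, Ī = 43 254 mm⁴.
Bottom flange (beyond web): 89 × 18, A = 1 602 mm², y = 9 mm, Ī = 43 254 mm⁴.
By symmetry the centroid is at mid-height, ȳ = 80 mm.
Transfer each piece to the horizontal centroidal axis using Ī + A·d² with d = y − 80:
  web: d = 0 mm → contributes +5 461 333 mm⁴
  top flange (beyond web): d = 71 mm → contributes +8 118 936 mm⁴
  bottom flange (beyond web): d = -71 mm → contributes +8 118 936 mm⁴
Total I = 21 699 205 mm⁴.

I_x ≈ 2.1699 × 10⁷ mm⁴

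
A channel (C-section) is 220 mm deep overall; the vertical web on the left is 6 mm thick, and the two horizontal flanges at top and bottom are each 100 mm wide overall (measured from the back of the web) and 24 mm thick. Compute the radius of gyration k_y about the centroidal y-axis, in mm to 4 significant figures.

Treat the section as a set of non-overlapping primitives; coordinates are from the bounding-box lower-left.
Web: 6 × 220, A = 1 320 mm², x = 3 mm, Ī = 3 960 mm⁴.
Top flange (beyond web): 94 × 24, A = 2 256 mm², x = 53 mm, Ī = 1 661 168 mm⁴.
Bottom flange (beyond web): 94 × 24, A = 2 256 mm², x = 53 mm, Ī = 1 661 168 mm⁴.
Centroid: x̄ = ΣA·x / ΣA = 41.6831 mm.
Transfer each piece to the centroidal y-axis using Ī + A·d² with d = x − 41.6831:
  web: d = -38.6831 mm → contributes +1 979 187 mm⁴
  top flange (beyond web): d = 11.3169 mm → contributes +1 950 098 mm⁴
  bottom flange (beyond web): d = 11.3169 mm → contributes +1 950 098 mm⁴
Total I = 5 879 382 mm⁴.
Radius of gyration: k = √(I/A) = √(5 879 382 / 5 832) = 31.751 mm.

k_y ≈ 31.75 mm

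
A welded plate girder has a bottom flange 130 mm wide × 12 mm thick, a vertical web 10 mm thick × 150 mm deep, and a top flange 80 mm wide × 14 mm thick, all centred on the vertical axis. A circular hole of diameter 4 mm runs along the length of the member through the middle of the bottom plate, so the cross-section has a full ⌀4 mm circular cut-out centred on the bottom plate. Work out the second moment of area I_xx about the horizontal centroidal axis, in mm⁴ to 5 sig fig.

I_xx ≈ 2.0264 × 10⁷ mm⁴

Break the section into simple shapes (no overlaps), measuring from the bottom-left corner of the bounding box.
Bottom plate: 130 × 12, A = 1 560 mm², y = 6 mm, Ī = 18 720 mm⁴.
Web plate: 10 × 150, A = 1 500 mm², y = 87 mm, Ī = 2 812 500 mm⁴.
Top plate: 80 × 14, A = 1 120 mm², y = 169 mm, Ī = 18293.33 mm⁴.
Hole (subtracted): ⌀4, A = 12.56637 mm², y = 6 mm, Ī = 12.56637 mm⁴.
Centroid: ȳ = ΣA·y / ΣA = 78.96097 mm.
Transfer each piece to the horizontal centroidal axis using Ī + A·d² with d = y − 78.96097:
  bottom plate: d = -72.96097 mm → contributes +8 323 073 mm⁴
  web plate: d = 8.03903 mm → contributes +2 909 439 mm⁴
  top plate: d = 90.03903 mm → contributes +9 098 163 mm⁴
  hole: d = -72.96097 mm → contributes −66907.17 mm⁴
Total I = 20 263 768 mm⁴.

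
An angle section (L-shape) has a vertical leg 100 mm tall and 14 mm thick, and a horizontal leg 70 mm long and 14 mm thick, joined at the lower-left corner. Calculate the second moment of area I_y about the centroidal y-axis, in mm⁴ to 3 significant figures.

I_y ≈ 8.43 × 10⁵ mm⁴

Split into non-overlapping primitives; take the origin at the lower-left of the bounding box.
Vertical leg: 14 × 100, A = 1 400 mm², x = 7 mm, Ī = 22 867 mm⁴.
Horizontal leg (remainder): 56 × 14, A = 784 mm², x = 42 mm, Ī = 204 885 mm⁴.
Centroid: x̄ = ΣA·x / ΣA = 19.564 mm.
Transfer each piece to the centroidal y-axis using Ī + A·d² with d = x − 19.564:
  vertical leg: d = -12.564 mm → contributes +243 866 mm⁴
  horizontal leg (remainder): d = 22.436 mm → contributes +599 527 mm⁴
Total I = 843 393 mm⁴.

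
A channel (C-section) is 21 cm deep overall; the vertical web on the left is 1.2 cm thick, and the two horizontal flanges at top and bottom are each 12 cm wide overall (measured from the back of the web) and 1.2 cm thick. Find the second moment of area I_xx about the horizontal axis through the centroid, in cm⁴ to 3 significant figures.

Decompose the section into non-overlapping parts with the origin at the bottom-left of its bounding rectangle.
Web: 1.2 × 21, A = 25.2 cm², y = 10.5 cm, Ī = 926.1 cm⁴.
Top flange (beyond web): 10.8 × 1.2, A = 12.96 cm², y = 20.4 cm, Ī = 1.5552 cm⁴.
Bottom flange (beyond web): 10.8 × 1.2, A = 12.96 cm², y = 0.6 cm, Ī = 1.5552 cm⁴.
By symmetry the centroid is at mid-height, ȳ = 10.5 cm.
Transfer each piece to the horizontal axis through the centroid using Ī + A·d² with d = y − 10.5:
  web: d = 0 cm → contributes +926.1 cm⁴
  top flange (beyond web): d = 9.9 cm → contributes +1271.8 cm⁴
  bottom flange (beyond web): d = -9.9 cm → contributes +1271.8 cm⁴
Total I = 3469.6 cm⁴.

I_xx ≈ 3470 cm⁴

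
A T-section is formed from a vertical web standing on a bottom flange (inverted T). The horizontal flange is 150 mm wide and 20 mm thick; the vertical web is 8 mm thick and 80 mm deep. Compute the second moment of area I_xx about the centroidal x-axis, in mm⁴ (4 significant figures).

I_xx ≈ 1.760 × 10⁶ mm⁴

Treat the section as a set of non-overlapping primitives; coordinates are from the bounding-box lower-left.
Flange: 150 × 20, A = 3 000 mm², y = 10 mm, Ī = 100 000 mm⁴.
Web: 8 × 80, A = 640 mm², y = 60 mm, Ī = 341 333 mm⁴.
Centroid: ȳ = ΣA·y / ΣA = 18.7912 mm.
Transfer each piece to the centroidal x-axis using Ī + A·d² with d = y − 18.7912:
  flange: d = -8.79121 mm → contributes +331 856 mm⁴
  web: d = 41.2088 mm → contributes +1 428 159 mm⁴
Total I = 1 760 015 mm⁴.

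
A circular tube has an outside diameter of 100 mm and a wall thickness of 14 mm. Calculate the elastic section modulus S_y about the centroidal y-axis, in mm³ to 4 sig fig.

Treat the section as a set of non-overlapping primitives; coordinates are from the bounding-box lower-left.
Outer circle: ⌀100, A = 7853.98 mm², x = 50 mm, Ī = 4 908 739 mm⁴.
Bore (subtracted): ⌀72, A = 4071.5 mm², x = 50 mm, Ī = 1 319 167 mm⁴.
By symmetry the centroid is at mid-width, x̄ = 50 mm.
All pieces are centred on the centroidal y-axis, so I = ΣĪ (holes subtracted) = 3 589 571 mm⁴.
Extreme fibre distance c = 50 mm; S = I/c = 71791.4 mm³.

S_y ≈ 7.179 × 10⁴ mm³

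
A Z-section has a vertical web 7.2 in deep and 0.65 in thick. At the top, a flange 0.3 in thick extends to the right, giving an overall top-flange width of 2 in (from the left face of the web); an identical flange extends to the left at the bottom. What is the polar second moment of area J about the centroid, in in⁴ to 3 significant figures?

Split into non-overlapping primitives; take the origin at the lower-left of the bounding box.
Web: 0.65 × 7.2, A = 4.68 in², y = 3.6 in, Ī = 20.218 in⁴.
Top flange (beyond web): 1.35 × 0.3, A = 0.405 in², y = 7.05 in, Ī = 0.0030375 in⁴.
Bottom flange (beyond web): 1.35 × 0.3, A = 0.405 in², y = 0.15 in, Ī = 0.0030375 in⁴.
Centroid: ȳ = ΣA·y / ΣA = 3.6 in.
Transfer each piece to the centroidal x-axis using Ī + A·d² with d = y − 3.6:
  web: d = 0 in → contributes +20.218 in⁴
  top flange (beyond web): d = 3.45 in → contributes +4.8236 in⁴
  bottom flange (beyond web): d = -3.45 in → contributes +4.8236 in⁴
Total I = 29.865 in⁴.
For the y-axis: x̄ = 1.675 in.
Repeating about the centroidal y-axis gives I_y = 1.0978 in⁴.
Polar second moment: J = I_x + I_y = 30.962 in⁴.

J ≈ 31.0 in⁴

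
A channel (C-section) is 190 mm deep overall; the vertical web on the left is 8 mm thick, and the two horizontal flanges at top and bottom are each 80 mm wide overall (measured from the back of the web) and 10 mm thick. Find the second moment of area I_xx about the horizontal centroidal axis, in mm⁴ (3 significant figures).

Treat the section as a set of non-overlapping primitives; coordinates are from the bounding-box lower-left.
Web: 8 × 190, A = 1 520 mm², y = 95 mm, Ī = 4 572 667 mm⁴.
Top flange (beyond web): 72 × 10, A = 720 mm², y = 185 mm, Ī = 6 000 mm⁴.
Bottom flange (beyond web): 72 × 10, A = 720 mm², y = 5 mm, Ī = 6 000 mm⁴.
By symmetry the centroid is at mid-height, ȳ = 95 mm.
Transfer each piece to the horizontal centroidal axis using Ī + A·d² with d = y − 95:
  web: d = 0 mm → contributes +4 572 667 mm⁴
  top flange (beyond web): d = 90 mm → contributes +5 838 000 mm⁴
  bottom flange (beyond web): d = -90 mm → contributes +5 838 000 mm⁴
Total I = 16 248 667 mm⁴.

I_xx ≈ 1.62 × 10⁷ mm⁴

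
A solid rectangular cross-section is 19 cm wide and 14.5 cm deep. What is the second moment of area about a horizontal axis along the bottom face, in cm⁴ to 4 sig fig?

I_base ≈ 1.931 × 10⁴ cm⁴

The section: 19 × 14.5, A = 275.5 cm², y = 7.25 cm, Ī = 4826.99 cm⁴.
Transfer it to the base of the section using Ī + A·d² with d = y − 0:
  the section: d = 7.25 cm → contributes +19 308 cm⁴
Total I = 19 308 cm⁴.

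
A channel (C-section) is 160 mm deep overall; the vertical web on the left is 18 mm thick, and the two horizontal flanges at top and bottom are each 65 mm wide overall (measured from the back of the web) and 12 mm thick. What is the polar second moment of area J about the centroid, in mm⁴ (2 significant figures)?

J ≈ 1.3 × 10⁷ mm⁴

Decompose the section into non-overlapping parts with the origin at the bottom-left of its bounding rectangle.
Web: 18 × 160, A = 2 880 mm², y = 80 mm, Ī = 6 144 000 mm⁴.
Top flange (beyond web): 47 × 12, A = 564 mm², y = 154 mm, Ī = 6 768 mm⁴.
Bottom flange (beyond web): 47 × 12, A = 564 mm², y = 6 mm, Ī = 6 768 mm⁴.
By symmetry the centroid is at mid-height, ȳ = 80 mm.
Transfer each piece to the centroidal x-axis using Ī + A·d² with d = y − 80:
  web: d = 0 mm → contributes +6 144 000 mm⁴
  top flange (beyond web): d = 74 mm → contributes +3 095 232 mm⁴
  bottom flange (beyond web): d = -74 mm → contributes +3 095 232 mm⁴
Total I = 12 334 464 mm⁴.
For the y-axis: x̄ = 18.15 mm.
Repeating about the centroidal y-axis gives I_y = 1 141 538 mm⁴.
Polar second moment: J = I_x + I_y = 13 476 002 mm⁴.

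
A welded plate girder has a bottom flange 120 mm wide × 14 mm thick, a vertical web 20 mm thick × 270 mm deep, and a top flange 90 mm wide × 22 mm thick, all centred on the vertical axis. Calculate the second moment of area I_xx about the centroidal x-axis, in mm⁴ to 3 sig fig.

I_xx ≈ 1.09 × 10⁸ mm⁴

Break the section into simple shapes (no overlaps), measuring from the bottom-left corner of the bounding box.
Bottom plate: 120 × 14, A = 1 680 mm², y = 7 mm, Ī = 27 440 mm⁴.
Web plate: 20 × 270, A = 5 400 mm², y = 149 mm, Ī = 32 805 000 mm⁴.
Top plate: 90 × 22, A = 1 980 mm², y = 295 mm, Ī = 79 860 mm⁴.
Centroid: ȳ = ΣA·y / ΣA = 154.58 mm.
Transfer each piece to the centroidal x-axis using Ī + A·d² with d = y − 154.58:
  bottom plate: d = -147.58 mm → contributes +36 615 694 mm⁴
  web plate: d = -5.5762 mm → contributes +32 972 905 mm⁴
  top plate: d = 140.42 mm → contributes +39 123 193 mm⁴
Total I = 108 711 792 mm⁴.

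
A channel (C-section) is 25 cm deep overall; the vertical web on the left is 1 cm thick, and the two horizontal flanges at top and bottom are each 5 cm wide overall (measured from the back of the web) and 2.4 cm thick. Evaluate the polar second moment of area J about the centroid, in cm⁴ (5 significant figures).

J ≈ 3858.5 cm⁴

Decompose the section into non-overlapping parts with the origin at the bottom-left of its bounding rectangle.
Web: 1 × 25, A = 25 cm², y = 12.5 cm, Ī = 1302.083 cm⁴.
Top flange (beyond web): 4 × 2.4, A = 9.6 cm², y = 23.8 cm, Ī = 4.608 cm⁴.
Bottom flange (beyond web): 4 × 2.4, A = 9.6 cm², y = 1.2 cm, Ī = 4.608 cm⁴.
By symmetry the centroid is at mid-height, ȳ = 12.5 cm.
Transfer each piece to the centroidal x-axis using Ī + A·d² with d = y − 12.5:
  web: d = 0 cm → contributes +1302.083 cm⁴
  top flange (beyond web): d = 11.3 cm → contributes +1230.432 cm⁴
  bottom flange (beyond web): d = -11.3 cm → contributes +1230.432 cm⁴
Total I = 3762.947 cm⁴.
For the y-axis: x̄ = 1.585973 cm.
Repeating about the centroidal y-axis gives I_y = 95.55664 cm⁴.
Polar second moment: J = I_x + I_y = 3858.504 cm⁴.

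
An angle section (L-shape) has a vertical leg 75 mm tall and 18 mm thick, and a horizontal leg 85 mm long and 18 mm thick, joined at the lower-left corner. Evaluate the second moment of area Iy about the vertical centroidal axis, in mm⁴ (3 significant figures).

Decompose the section into non-overlapping parts with the origin at the bottom-left of its bounding rectangle.
Vertical leg: 18 × 75, A = 1 350 mm², x = 9 mm, Ī = 36 450 mm⁴.
Horizontal leg (remainder): 67 × 18, A = 1 206 mm², x = 51.5 mm, Ī = 451 145 mm⁴.
Centroid: x̄ = ΣA·x / ΣA = 29.053 mm.
Transfer each piece to the vertical centroidal axis using Ī + A·d² with d = x − 29.053:
  vertical leg: d = -20.053 mm → contributes +579 306 mm⁴
  horizontal leg (remainder): d = 22.447 mm → contributes +1 058 819 mm⁴
Total I = 1 638 125 mm⁴.

Iy ≈ 1.64 × 10⁶ mm⁴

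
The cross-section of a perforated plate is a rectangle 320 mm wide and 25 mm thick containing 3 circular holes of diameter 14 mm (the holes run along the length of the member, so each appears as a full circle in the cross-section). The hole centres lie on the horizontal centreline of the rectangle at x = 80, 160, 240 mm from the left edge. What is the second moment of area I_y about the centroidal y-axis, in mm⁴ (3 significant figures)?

Split into non-overlapping primitives; take the origin at the lower-left of the bounding box.
Plate: 320 × 25, A = 8 000 mm², x = 160 mm, Ī = 68 266 667 mm⁴.
Hole 1 (subtracted): ⌀14, A = 153.94 mm², x = 80 mm, Ī = 1885.7 mm⁴.
Hole 2 (subtracted): ⌀14, A = 153.94 mm², x = 160 mm, Ī = 1885.7 mm⁴.
Hole 3 (subtracted): ⌀14, A = 153.94 mm², x = 240 mm, Ī = 1885.7 mm⁴.
By symmetry the centroid is at mid-width, x̄ = 160 mm.
Transfer each piece to the centroidal y-axis using Ī + A·d² with d = x − 160:
  plate: d = 0 mm → contributes +68 266 667 mm⁴
  hole 1: d = -80 mm → contributes −987 089 mm⁴
  hole 2: d = 0 mm → contributes −1885.7 mm⁴
  hole 3: d = 80 mm → contributes −987 089 mm⁴
Total I = 66 290 603 mm⁴.

I_y ≈ 6.63 × 10⁷ mm⁴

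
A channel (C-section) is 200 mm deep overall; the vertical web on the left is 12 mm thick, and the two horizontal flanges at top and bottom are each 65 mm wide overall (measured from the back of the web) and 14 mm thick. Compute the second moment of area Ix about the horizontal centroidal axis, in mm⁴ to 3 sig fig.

Treat the section as a set of non-overlapping primitives; coordinates are from the bounding-box lower-left.
Web: 12 × 200, A = 2 400 mm², y = 100 mm, Ī = 8 000 000 mm⁴.
Top flange (beyond web): 53 × 14, A = 742 mm², y = 193 mm, Ī = 12 119 mm⁴.
Bottom flange (beyond web): 53 × 14, A = 742 mm², y = 7 mm, Ī = 12 119 mm⁴.
By symmetry the centroid is at mid-height, ȳ = 100 mm.
Transfer each piece to the horizontal centroidal axis using Ī + A·d² with d = y − 100:
  web: d = 0 mm → contributes +8 000 000 mm⁴
  top flange (beyond web): d = 93 mm → contributes +6 429 677 mm⁴
  bottom flange (beyond web): d = -93 mm → contributes +6 429 677 mm⁴
Total I = 20 859 355 mm⁴.

Ix ≈ 2.09 × 10⁷ mm⁴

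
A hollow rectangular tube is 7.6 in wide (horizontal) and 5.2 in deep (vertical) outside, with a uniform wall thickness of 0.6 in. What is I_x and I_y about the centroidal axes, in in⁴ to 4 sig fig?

Break the section into simple shapes (no overlaps), measuring from the bottom-left corner of the bounding box.
Outer rectangle: 7.6 × 5.2, A = 39.52 in², y = 2.6 in, Ī = 89.0517 in⁴.
Inner void (subtracted): 6.4 × 4, A = 25.6 in², y = 2.6 in, Ī = 34.1333 in⁴.
By symmetry the centroid is at mid-height, ȳ = 2.6 in.
All pieces are centred on the centroidal x-axis, so I = ΣĪ (holes subtracted) = 54.9184 in⁴.
Repeating about the centroidal y-axis gives I_y = 102.842 in⁴.

I_x ≈ 54.92 in⁴, I_y ≈ 102.8 in⁴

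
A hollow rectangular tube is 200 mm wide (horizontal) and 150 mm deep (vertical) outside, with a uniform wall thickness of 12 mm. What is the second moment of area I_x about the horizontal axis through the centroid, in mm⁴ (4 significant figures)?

Treat the section as a set of non-overlapping primitives; coordinates are from the bounding-box lower-left.
Outer rectangle: 200 × 150, A = 30 000 mm², y = 75 mm, Ī = 56 250 000 mm⁴.
Inner void (subtracted): 176 × 126, A = 22 176 mm², y = 75 mm, Ī = 29 338 848 mm⁴.
By symmetry the centroid is at mid-height, ȳ = 75 mm.
All pieces are centred on the horizontal axis through the centroid, so I = ΣĪ (holes subtracted) = 26 911 152 mm⁴.

I_x ≈ 2.691 × 10⁷ mm⁴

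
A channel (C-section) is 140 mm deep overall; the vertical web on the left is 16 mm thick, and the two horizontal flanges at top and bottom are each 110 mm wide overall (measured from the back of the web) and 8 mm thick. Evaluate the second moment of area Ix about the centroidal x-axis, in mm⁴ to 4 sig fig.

Ix ≈ 1.022 × 10⁷ mm⁴

Treat the section as a set of non-overlapping primitives; coordinates are from the bounding-box lower-left.
Web: 16 × 140, A = 2 240 mm², y = 70 mm, Ī = 3 658 667 mm⁴.
Top flange (beyond web): 94 × 8, A = 752 mm², y = 136 mm, Ī = 4010.67 mm⁴.
Bottom flange (beyond web): 94 × 8, A = 752 mm², y = 4 mm, Ī = 4010.67 mm⁴.
By symmetry the centroid is at mid-height, ȳ = 70 mm.
Transfer each piece to the centroidal x-axis using Ī + A·d² with d = y − 70:
  web: d = 0 mm → contributes +3 658 667 mm⁴
  top flange (beyond web): d = 66 mm → contributes +3 279 723 mm⁴
  bottom flange (beyond web): d = -66 mm → contributes +3 279 723 mm⁴
Total I = 10 218 112 mm⁴.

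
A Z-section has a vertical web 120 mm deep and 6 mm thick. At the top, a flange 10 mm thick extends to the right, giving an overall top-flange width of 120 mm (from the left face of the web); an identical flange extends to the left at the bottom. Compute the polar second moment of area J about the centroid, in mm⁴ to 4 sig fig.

Break the section into simple shapes (no overlaps), measuring from the bottom-left corner of the bounding box.
Web: 6 × 120, A = 720 mm², y = 60 mm, Ī = 864 000 mm⁴.
Top flange (beyond web): 114 × 10, A = 1 140 mm², y = 115 mm, Ī = 9 500 mm⁴.
Bottom flange (beyond web): 114 × 10, A = 1 140 mm², y = 5 mm, Ī = 9 500 mm⁴.
Centroid: ȳ = ΣA·y / ΣA = 60 mm.
Transfer each piece to the centroidal x-axis using Ī + A·d² with d = y − 60:
  web: d = 0 mm → contributes +864 000 mm⁴
  top flange (beyond web): d = 55 mm → contributes +3 458 000 mm⁴
  bottom flange (beyond web): d = -55 mm → contributes +3 458 000 mm⁴
Total I = 7 780 000 mm⁴.
For the y-axis: x̄ = 117 mm.
Repeating about the centroidal y-axis gives I_y = 10 679 400 mm⁴.
Polar second moment: J = I_x + I_y = 18 459 400 mm⁴.

J ≈ 1.846 × 10⁷ mm⁴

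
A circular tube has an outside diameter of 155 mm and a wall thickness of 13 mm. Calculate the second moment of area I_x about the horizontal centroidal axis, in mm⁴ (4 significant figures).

Split into non-overlapping primitives; take the origin at the lower-left of the bounding box.
Outer circle: ⌀155, A = 18869.2 mm², y = 77.5 mm, Ī = 28 333 269 mm⁴.
Bore (subtracted): ⌀129, A = 13069.8 mm², y = 77.5 mm, Ī = 13 593 420 mm⁴.
By symmetry the centroid is at mid-height, ȳ = 77.5 mm.
All pieces are centred on the horizontal centroidal axis, so I = ΣĪ (holes subtracted) = 14 739 849 mm⁴.

I_x ≈ 1.474 × 10⁷ mm⁴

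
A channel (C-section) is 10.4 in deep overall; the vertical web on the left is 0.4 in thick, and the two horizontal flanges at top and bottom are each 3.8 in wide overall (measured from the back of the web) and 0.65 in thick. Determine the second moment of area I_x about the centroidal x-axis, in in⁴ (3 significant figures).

Treat the section as a set of non-overlapping primitives; coordinates are from the bounding-box lower-left.
Web: 0.4 × 10.4, A = 4.16 in², y = 5.2 in, Ī = 37.495 in⁴.
Top flange (beyond web): 3.4 × 0.65, A = 2.21 in², y = 10.075 in, Ī = 0.07781 in⁴.
Bottom flange (beyond web): 3.4 × 0.65, A = 2.21 in², y = 0.325 in, Ī = 0.07781 in⁴.
By symmetry the centroid is at mid-height, ȳ = 5.2 in.
Transfer each piece to the centroidal x-axis using Ī + A·d² with d = y − 5.2:
  web: d = 0 in → contributes +37.495 in⁴
  top flange (beyond web): d = 4.875 in → contributes +52.6 in⁴
  bottom flange (beyond web): d = -4.875 in → contributes +52.6 in⁴
Total I = 142.7 in⁴.

I_x ≈ 143 in⁴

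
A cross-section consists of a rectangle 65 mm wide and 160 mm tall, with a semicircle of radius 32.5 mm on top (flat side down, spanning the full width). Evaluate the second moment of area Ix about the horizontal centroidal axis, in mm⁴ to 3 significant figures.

Ix ≈ 3.49 × 10⁷ mm⁴

Decompose the section into non-overlapping parts with the origin at the bottom-left of its bounding rectangle.
Rectangular body: 65 × 160, A = 10 400 mm², y = 80 mm, Ī = 22 186 667 mm⁴.
Semicircular cap: semicircle r = 32.5, A = 1659.2 mm², y = 173.79 mm, Ī = 122 452 mm⁴.
Centroid: ȳ = ΣA·y / ΣA = 92.905 mm.
Transfer each piece to the horizontal centroidal axis using Ī + A·d² with d = y − 92.905:
  rectangular body: d = -12.905 mm → contributes +23 918 546 mm⁴
  semicircular cap: d = 80.889 mm → contributes +10 978 317 mm⁴
Total I = 34 896 863 mm⁴.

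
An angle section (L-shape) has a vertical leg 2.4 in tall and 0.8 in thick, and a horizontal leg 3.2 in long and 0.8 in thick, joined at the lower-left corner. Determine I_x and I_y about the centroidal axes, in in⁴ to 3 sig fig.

I_x ≈ 1.64 in⁴, I_y ≈ 3.48 in⁴

Break the section into simple shapes (no overlaps), measuring from the bottom-left corner of the bounding box.
Vertical leg: 0.8 × 2.4, A = 1.92 in², y = 1.2 in, Ī = 0.9216 in⁴.
Horizontal leg (remainder): 2.4 × 0.8, A = 1.92 in², y = 0.4 in, Ī = 0.1024 in⁴.
Centroid: ȳ = ΣA·y / ΣA = 0.8 in.
Transfer each piece to the centroidal x-axis using Ī + A·d² with d = y − 0.8:
  vertical leg: d = 0.4 in → contributes +1.2288 in⁴
  horizontal leg (remainder): d = -0.4 in → contributes +0.4096 in⁴
Total I = 1.6384 in⁴.
For the y-axis: x̄ = 1.2 in.
Repeating about the centroidal y-axis gives I_y = 3.4816 in⁴.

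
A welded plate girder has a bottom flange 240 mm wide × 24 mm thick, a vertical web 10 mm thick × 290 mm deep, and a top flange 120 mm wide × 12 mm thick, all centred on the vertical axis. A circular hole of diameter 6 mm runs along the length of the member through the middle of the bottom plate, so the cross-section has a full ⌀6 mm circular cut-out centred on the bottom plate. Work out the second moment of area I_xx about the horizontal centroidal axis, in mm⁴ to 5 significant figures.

Decompose the section into non-overlapping parts with the origin at the bottom-left of its bounding rectangle.
Bottom plate: 240 × 24, A = 5 760 mm², y = 12 mm, Ī = 276 480 mm⁴.
Web plate: 10 × 290, A = 2 900 mm², y = 169 mm, Ī = 20 324 167 mm⁴.
Top plate: 120 × 12, A = 1 440 mm², y = 320 mm, Ī = 17 280 mm⁴.
Hole (subtracted): ⌀6, A = 28.27433 mm², y = 12 mm, Ī = 63.61725 mm⁴.
Centroid: ȳ = ΣA·y / ΣA = 101.2419 mm.
Transfer each piece to the horizontal centroidal axis using Ī + A·d² with d = y − 101.2419:
  bottom plate: d = -89.24191 mm → contributes +46 149 799 mm⁴
  web plate: d = 67.75809 mm → contributes +33 638 528 mm⁴
  top plate: d = 218.7581 mm → contributes +68 928 629 mm⁴
  hole: d = -89.24191 mm → contributes −225243.7 mm⁴
Total I = 148 491 713 mm⁴.

I_xx ≈ 1.4849 × 10⁸ mm⁴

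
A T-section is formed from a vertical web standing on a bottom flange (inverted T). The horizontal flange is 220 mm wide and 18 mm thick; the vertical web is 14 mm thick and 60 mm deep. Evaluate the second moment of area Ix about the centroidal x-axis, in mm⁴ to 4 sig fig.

Treat the section as a set of non-overlapping primitives; coordinates are from the bounding-box lower-left.
Flange: 220 × 18, A = 3 960 mm², y = 9 mm, Ī = 106 920 mm⁴.
Web: 14 × 60, A = 840 mm², y = 48 mm, Ī = 252 000 mm⁴.
Centroid: ȳ = ΣA·y / ΣA = 15.825 mm.
Transfer each piece to the centroidal x-axis using Ī + A·d² with d = y − 15.825:
  flange: d = -6.825 mm → contributes +291 379 mm⁴
  web: d = 32.175 mm → contributes +1 121 594 mm⁴
Total I = 1 412 973 mm⁴.

Ix ≈ 1.413 × 10⁶ mm⁴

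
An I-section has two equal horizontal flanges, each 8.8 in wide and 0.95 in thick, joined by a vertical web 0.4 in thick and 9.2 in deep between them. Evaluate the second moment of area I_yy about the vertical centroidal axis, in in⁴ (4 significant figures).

Split into non-overlapping primitives; take the origin at the lower-left of the bounding box.
Bottom flange: 8.8 × 0.95, A = 8.36 in², x = 4.4 in, Ī = 53.9499 in⁴.
Web: 0.4 × 9.2, A = 3.68 in², x = 4.4 in, Ī = 0.0490667 in⁴.
Top flange: 8.8 × 0.95, A = 8.36 in², x = 4.4 in, Ī = 53.9499 in⁴.
By symmetry the centroid is at mid-width, x̄ = 4.4 in.
All pieces are centred on the vertical centroidal axis, so I = ΣĪ = 107.949 in⁴.

I_yy ≈ 107.9 in⁴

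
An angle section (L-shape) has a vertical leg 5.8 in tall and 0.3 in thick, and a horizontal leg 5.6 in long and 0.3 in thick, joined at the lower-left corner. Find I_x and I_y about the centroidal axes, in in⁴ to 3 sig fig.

I_x ≈ 11.2 in⁴, I_y ≈ 10.2 in⁴

Split into non-overlapping primitives; take the origin at the lower-left of the bounding box.
Vertical leg: 0.3 × 5.8, A = 1.74 in², y = 2.9 in, Ī = 4.8778 in⁴.
Horizontal leg (remainder): 5.3 × 0.3, A = 1.59 in², y = 0.15 in, Ī = 0.011925 in⁴.
Centroid: ȳ = ΣA·y / ΣA = 1.5869 in.
Transfer each piece to the centroidal x-axis using Ī + A·d² with d = y − 1.5869:
  vertical leg: d = 1.3131 in → contributes +7.8778 in⁴
  horizontal leg (remainder): d = -1.4369 in → contributes +3.2949 in⁴
Total I = 11.173 in⁴.
For the y-axis: x̄ = 1.4869 in.
Repeating about the centroidal y-axis gives I_y = 10.249 in⁴.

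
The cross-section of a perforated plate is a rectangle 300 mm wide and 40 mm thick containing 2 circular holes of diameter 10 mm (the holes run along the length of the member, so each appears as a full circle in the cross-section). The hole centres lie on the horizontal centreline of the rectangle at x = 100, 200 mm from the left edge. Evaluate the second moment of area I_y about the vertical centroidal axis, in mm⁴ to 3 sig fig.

Treat the section as a set of non-overlapping primitives; coordinates are from the bounding-box lower-left.
Plate: 300 × 40, A = 12 000 mm², x = 150 mm, Ī = 90 000 000 mm⁴.
Hole 1 (subtracted): ⌀10, A = 78.54 mm², x = 100 mm, Ī = 490.87 mm⁴.
Hole 2 (subtracted): ⌀10, A = 78.54 mm², x = 200 mm, Ī = 490.87 mm⁴.
By symmetry the centroid is at mid-width, x̄ = 150 mm.
Transfer each piece to the vertical centroidal axis using Ī + A·d² with d = x − 150:
  plate: d = 0 mm → contributes +90 000 000 mm⁴
  hole 1: d = -50 mm → contributes −196 840 mm⁴
  hole 2: d = 50 mm → contributes −196 840 mm⁴
Total I = 89 606 319 mm⁴.

I_y ≈ 8.96 × 10⁷ mm⁴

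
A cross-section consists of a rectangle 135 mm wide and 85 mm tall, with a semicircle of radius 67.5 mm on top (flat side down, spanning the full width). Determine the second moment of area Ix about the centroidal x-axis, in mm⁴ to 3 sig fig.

Treat the section as a set of non-overlapping primitives; coordinates are from the bounding-box lower-left.
Rectangular body: 135 × 85, A = 11 475 mm², y = 42.5 mm, Ī = 6 908 906 mm⁴.
Semicircular cap: semicircle r = 67.5, A = 7156.9 mm², y = 113.65 mm, Ī = 2 278 490 mm⁴.
Centroid: ȳ = ΣA·y / ΣA = 69.829 mm.
Transfer each piece to the centroidal x-axis using Ī + A·d² with d = y − 69.829:
  rectangular body: d = -27.329 mm → contributes +15 479 589 mm⁴
  semicircular cap: d = 43.818 mm → contributes +16 020 197 mm⁴
Total I = 31 499 785 mm⁴.

Ix ≈ 3.15 × 10⁷ mm⁴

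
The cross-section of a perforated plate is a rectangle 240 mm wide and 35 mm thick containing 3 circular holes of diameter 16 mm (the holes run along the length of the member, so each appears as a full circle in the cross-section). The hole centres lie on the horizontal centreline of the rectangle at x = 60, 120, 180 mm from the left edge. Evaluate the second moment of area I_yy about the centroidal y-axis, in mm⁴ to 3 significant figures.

Treat the section as a set of non-overlapping primitives; coordinates are from the bounding-box lower-left.
Plate: 240 × 35, A = 8 400 mm², x = 120 mm, Ī = 40 320 000 mm⁴.
Hole 1 (subtracted): ⌀16, A = 201.06 mm², x = 60 mm, Ī = 3 217 mm⁴.
Hole 2 (subtracted): ⌀16, A = 201.06 mm², x = 120 mm, Ī = 3 217 mm⁴.
Hole 3 (subtracted): ⌀16, A = 201.06 mm², x = 180 mm, Ī = 3 217 mm⁴.
By symmetry the centroid is at mid-width, x̄ = 120 mm.
Transfer each piece to the centroidal y-axis using Ī + A·d² with d = x − 120:
  plate: d = 0 mm → contributes +40 320 000 mm⁴
  hole 1: d = -60 mm → contributes −727 040 mm⁴
  hole 2: d = 0 mm → contributes −3 217 mm⁴
  hole 3: d = 60 mm → contributes −727 040 mm⁴
Total I = 38 862 703 mm⁴.

I_yy ≈ 3.89 × 10⁷ mm⁴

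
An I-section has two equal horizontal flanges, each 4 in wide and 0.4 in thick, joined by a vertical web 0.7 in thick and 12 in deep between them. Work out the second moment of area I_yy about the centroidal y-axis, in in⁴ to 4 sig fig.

I_yy ≈ 4.610 in⁴

Decompose the section into non-overlapping parts with the origin at the bottom-left of its bounding rectangle.
Bottom flange: 4 × 0.4, A = 1.6 in², x = 2 in, Ī = 2.13333 in⁴.
Web: 0.7 × 12, A = 8.4 in², x = 2 in, Ī = 0.343 in⁴.
Top flange: 4 × 0.4, A = 1.6 in², x = 2 in, Ī = 2.13333 in⁴.
By symmetry the centroid is at mid-width, x̄ = 2 in.
All pieces are centred on the centroidal y-axis, so I = ΣĪ = 4.60967 in⁴.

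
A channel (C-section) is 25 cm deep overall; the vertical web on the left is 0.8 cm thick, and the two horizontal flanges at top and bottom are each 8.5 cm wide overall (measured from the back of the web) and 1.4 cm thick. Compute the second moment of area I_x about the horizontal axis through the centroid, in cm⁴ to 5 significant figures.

I_x ≈ 4047.2 cm⁴

Break the section into simple shapes (no overlaps), measuring from the bottom-left corner of the bounding box.
Web: 0.8 × 25, A = 20 cm², y = 12.5 cm, Ī = 1041.667 cm⁴.
Top flange (beyond web): 7.7 × 1.4, A = 10.78 cm², y = 24.3 cm, Ī = 1.760733 cm⁴.
Bottom flange (beyond web): 7.7 × 1.4, A = 10.78 cm², y = 0.7 cm, Ī = 1.760733 cm⁴.
By symmetry the centroid is at mid-height, ȳ = 12.5 cm.
Transfer each piece to the horizontal axis through the centroid using Ī + A·d² with d = y − 12.5:
  web: d = 0 cm → contributes +1041.667 cm⁴
  top flange (beyond web): d = 11.8 cm → contributes +1502.768 cm⁴
  bottom flange (beyond web): d = -11.8 cm → contributes +1502.768 cm⁴
Total I = 4047.203 cm⁴.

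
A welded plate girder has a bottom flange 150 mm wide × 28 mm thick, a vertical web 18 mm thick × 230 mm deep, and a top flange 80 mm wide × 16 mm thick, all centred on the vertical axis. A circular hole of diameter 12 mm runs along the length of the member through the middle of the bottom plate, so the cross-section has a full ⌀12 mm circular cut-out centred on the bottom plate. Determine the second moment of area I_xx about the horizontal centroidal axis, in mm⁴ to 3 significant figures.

I_xx ≈ 9.15 × 10⁷ mm⁴

Break the section into simple shapes (no overlaps), measuring from the bottom-left corner of the bounding box.
Bottom plate: 150 × 28, A = 4 200 mm², y = 14 mm, Ī = 274 400 mm⁴.
Web plate: 18 × 230, A = 4 140 mm², y = 143 mm, Ī = 18 250 500 mm⁴.
Top plate: 80 × 16, A = 1 280 mm², y = 266 mm, Ī = 27 307 mm⁴.
Hole (subtracted): ⌀12, A = 113.1 mm², y = 14 mm, Ī = 1017.9 mm⁴.
Centroid: ȳ = ΣA·y / ΣA = 104.11 mm.
Transfer each piece to the horizontal centroidal axis using Ī + A·d² with d = y − 104.11:
  bottom plate: d = -90.105 mm → contributes +34 373 869 mm⁴
  web plate: d = 38.895 mm → contributes +24 513 561 mm⁴
  top plate: d = 161.89 mm → contributes +33 576 072 mm⁴
  hole: d = -90.105 mm → contributes −919 246 mm⁴
Total I = 91 544 255 mm⁴.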